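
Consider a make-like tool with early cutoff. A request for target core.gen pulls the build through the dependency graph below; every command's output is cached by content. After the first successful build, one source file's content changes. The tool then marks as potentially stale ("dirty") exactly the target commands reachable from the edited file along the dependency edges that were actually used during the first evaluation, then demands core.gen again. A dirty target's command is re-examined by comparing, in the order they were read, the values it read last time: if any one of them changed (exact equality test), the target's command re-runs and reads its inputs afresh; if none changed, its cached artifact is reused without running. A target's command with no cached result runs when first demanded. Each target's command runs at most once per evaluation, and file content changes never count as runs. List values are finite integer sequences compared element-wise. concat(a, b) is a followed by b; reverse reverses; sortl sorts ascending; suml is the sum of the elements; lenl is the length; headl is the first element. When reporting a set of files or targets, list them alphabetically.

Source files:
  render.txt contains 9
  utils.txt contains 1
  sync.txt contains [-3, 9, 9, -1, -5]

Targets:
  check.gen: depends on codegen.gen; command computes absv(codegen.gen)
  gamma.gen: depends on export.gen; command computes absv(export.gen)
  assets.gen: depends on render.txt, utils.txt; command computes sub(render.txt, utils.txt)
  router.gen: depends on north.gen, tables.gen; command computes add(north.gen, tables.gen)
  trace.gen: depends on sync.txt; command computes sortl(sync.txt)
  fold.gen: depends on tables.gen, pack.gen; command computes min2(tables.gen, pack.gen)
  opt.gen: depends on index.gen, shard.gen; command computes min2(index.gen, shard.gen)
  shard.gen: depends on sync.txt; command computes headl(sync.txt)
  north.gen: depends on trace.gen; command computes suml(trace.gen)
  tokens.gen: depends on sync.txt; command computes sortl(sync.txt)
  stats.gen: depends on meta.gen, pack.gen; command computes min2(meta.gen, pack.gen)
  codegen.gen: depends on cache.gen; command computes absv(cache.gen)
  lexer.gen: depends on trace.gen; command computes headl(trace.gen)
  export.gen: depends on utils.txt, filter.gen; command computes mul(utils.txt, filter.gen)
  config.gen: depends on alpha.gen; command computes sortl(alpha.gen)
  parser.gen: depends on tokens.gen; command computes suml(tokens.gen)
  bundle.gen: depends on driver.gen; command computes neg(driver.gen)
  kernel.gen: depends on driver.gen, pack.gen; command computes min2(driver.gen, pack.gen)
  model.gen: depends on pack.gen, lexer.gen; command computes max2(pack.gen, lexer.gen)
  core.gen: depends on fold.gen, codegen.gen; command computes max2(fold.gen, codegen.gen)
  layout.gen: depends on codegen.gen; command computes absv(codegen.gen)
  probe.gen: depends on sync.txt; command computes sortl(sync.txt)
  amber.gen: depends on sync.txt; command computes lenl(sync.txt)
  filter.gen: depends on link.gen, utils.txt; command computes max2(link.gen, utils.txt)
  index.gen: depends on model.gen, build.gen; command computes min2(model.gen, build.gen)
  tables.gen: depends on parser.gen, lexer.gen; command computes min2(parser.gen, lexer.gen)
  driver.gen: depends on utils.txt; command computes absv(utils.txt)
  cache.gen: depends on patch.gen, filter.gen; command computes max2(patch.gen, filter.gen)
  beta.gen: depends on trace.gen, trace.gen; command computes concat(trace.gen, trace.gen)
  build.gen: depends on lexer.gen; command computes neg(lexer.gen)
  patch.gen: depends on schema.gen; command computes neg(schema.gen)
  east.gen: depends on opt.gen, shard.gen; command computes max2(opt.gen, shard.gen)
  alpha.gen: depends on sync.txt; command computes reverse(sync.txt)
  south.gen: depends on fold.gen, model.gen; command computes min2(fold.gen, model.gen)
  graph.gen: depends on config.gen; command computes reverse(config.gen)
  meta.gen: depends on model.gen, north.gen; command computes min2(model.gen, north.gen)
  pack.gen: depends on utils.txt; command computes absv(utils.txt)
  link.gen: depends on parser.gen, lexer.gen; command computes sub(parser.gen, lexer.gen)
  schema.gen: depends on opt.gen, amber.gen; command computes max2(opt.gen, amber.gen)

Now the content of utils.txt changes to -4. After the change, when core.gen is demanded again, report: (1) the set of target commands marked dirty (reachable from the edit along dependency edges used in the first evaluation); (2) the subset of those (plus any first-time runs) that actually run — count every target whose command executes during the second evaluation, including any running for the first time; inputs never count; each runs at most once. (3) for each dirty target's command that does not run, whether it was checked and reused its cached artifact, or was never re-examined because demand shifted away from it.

First demand of the output computes:
  amber.gen = lenl([-3, 9, 9, -1, -5]) = 5
  pack.gen = absv(1) = 1
  shard.gen = headl([-3, 9, 9, -1, -5]) = -3
  tokens.gen = sortl([-3, 9, 9, -1, -5]) = [-5, -3, -1, 9, 9]
  parser.gen = suml([-5, -3, -1, 9, 9]) = 9
  trace.gen = sortl([-3, 9, 9, -1, -5]) = [-5, -3, -1, 9, 9]
  lexer.gen = headl([-5, -3, -1, 9, 9]) = -5
  build.gen = neg(-5) = 5
  link.gen = sub(9, -5) = 14
  filter.gen = max2(14, 1) = 14
  model.gen = max2(1, -5) = 1
  index.gen = min2(1, 5) = 1
  opt.gen = min2(1, -3) = -3
  schema.gen = max2(-3, 5) = 5
  patch.gen = neg(5) = -5
  cache.gen = max2(-5, 14) = 14
  codegen.gen = absv(14) = 14
  tables.gen = min2(9, -5) = -5
  fold.gen = min2(-5, 1) = -5
  core.gen = max2(-5, 14) = 14

After the edit, cleaning proceeds:
  filter.gen: a read changed (utils.txt 1->-4) — executes, giving 14 — identical to its old value.
  pack.gen: a read changed (utils.txt 1->-4) — executes, giving 4.
  fold.gen: a read changed (pack.gen 1->4) — executes, giving -5 — identical to its old value.
  model.gen: a read changed (pack.gen 1->4) — executes, giving 4.
  index.gen: a read changed (model.gen 1->4) — executes, giving 4.
  opt.gen: a read changed (index.gen 1->4) — executes, giving -3 — identical to its old value.
  schema.gen: dirty, but its reads are unchanged (opt.gen unchanged, amber.gen unchanged); cached 5 stands.
  patch.gen: dirty, but its reads are unchanged (schema.gen unchanged); cached -5 stands.
  cache.gen: dirty, but its reads are unchanged (patch.gen unchanged, filter.gen unchanged); cached 14 stands.
  codegen.gen: dirty, but its reads are unchanged (cache.gen unchanged); cached 14 stands.
  core.gen: dirty, but its reads are unchanged (fold.gen unchanged, codegen.gen unchanged); cached 14 stands.

Note where the cutoff bites: schema.gen is checked, finds nothing changed, and keeps its cache.

The edit dirties: cache.gen, codegen.gen, core.gen, filter.gen, fold.gen, index.gen, model.gen, opt.gen, pack.gen, patch.gen, schema.gen.
6 target commands run: filter.gen, fold.gen, index.gen, model.gen, opt.gen, pack.gen.
Cache hits after checking: cache.gen, codegen.gen, core.gen, patch.gen, schema.gen.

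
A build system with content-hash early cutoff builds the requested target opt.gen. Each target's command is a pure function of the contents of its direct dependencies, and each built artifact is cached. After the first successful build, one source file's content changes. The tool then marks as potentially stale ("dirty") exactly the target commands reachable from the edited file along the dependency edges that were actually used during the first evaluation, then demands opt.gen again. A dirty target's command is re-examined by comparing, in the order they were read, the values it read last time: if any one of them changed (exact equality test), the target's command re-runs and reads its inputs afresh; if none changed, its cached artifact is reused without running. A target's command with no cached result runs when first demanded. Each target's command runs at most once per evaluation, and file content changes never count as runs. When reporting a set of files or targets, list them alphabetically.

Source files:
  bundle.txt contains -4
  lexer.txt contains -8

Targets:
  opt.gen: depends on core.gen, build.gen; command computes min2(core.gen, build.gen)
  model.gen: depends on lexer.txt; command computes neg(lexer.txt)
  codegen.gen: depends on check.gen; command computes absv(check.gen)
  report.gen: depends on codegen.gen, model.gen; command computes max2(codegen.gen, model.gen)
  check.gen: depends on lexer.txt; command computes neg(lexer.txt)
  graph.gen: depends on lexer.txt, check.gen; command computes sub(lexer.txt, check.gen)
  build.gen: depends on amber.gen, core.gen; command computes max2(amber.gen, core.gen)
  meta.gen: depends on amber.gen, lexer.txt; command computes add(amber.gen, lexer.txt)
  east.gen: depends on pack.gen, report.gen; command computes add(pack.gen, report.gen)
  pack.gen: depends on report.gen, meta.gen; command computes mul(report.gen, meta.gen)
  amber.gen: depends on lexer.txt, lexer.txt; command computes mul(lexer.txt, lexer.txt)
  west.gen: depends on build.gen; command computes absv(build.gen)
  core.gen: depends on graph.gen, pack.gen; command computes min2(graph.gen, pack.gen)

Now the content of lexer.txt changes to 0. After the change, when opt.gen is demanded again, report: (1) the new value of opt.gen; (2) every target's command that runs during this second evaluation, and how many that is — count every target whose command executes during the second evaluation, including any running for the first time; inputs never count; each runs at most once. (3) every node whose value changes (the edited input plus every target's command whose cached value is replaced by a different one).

New value of opt.gen: 0.
Target commands that run: amber.gen, build.gen, check.gen, codegen.gen, core.gen, graph.gen, meta.gen, model.gen, opt.gen, pack.gen, report.gen — 11 in total.
Values that change: amber.gen, build.gen, check.gen, codegen.gen, core.gen, graph.gen, lexer.txt, meta.gen, model.gen, opt.gen, pack.gen, report.gen.

First evaluation (everything demanded from the output):
  amber.gen = mul(-8, -8) = 64
  check.gen = neg(-8) = 8
  codegen.gen = absv(8) = 8
  graph.gen = sub(-8, 8) = -16
  meta.gen = add(64, -8) = 56
  model.gen = neg(-8) = 8
  report.gen = max2(8, 8) = 8
  pack.gen = mul(8, 56) = 448
  core.gen = min2(-16, 448) = -16
  build.gen = max2(64, -16) = 64
  opt.gen = min2(-16, 64) = -16

Propagation after the edit:
  amber.gen: runs — lexer.txt -8->0; lexer.txt -8->0; result 0.
  check.gen: runs — lexer.txt -8->0; result 0.
  codegen.gen: runs — check.gen 8->0; result 0.
  graph.gen: runs — lexer.txt -8->0; check.gen 8->0; result 0.
  meta.gen: runs — amber.gen 64->0; lexer.txt -8->0; result 0.
  model.gen: runs — lexer.txt -8->0; result 0.
  report.gen: runs — codegen.gen 8->0; model.gen 8->0; result 0.
  pack.gen: runs — report.gen 8->0; meta.gen 56->0; result 0.
  core.gen: runs — graph.gen -16->0; pack.gen 448->0; result 0.
  build.gen: runs — amber.gen 64->0; core.gen -16->0; result 0.
  opt.gen: runs — core.gen -16->0; build.gen 64->0; result 0.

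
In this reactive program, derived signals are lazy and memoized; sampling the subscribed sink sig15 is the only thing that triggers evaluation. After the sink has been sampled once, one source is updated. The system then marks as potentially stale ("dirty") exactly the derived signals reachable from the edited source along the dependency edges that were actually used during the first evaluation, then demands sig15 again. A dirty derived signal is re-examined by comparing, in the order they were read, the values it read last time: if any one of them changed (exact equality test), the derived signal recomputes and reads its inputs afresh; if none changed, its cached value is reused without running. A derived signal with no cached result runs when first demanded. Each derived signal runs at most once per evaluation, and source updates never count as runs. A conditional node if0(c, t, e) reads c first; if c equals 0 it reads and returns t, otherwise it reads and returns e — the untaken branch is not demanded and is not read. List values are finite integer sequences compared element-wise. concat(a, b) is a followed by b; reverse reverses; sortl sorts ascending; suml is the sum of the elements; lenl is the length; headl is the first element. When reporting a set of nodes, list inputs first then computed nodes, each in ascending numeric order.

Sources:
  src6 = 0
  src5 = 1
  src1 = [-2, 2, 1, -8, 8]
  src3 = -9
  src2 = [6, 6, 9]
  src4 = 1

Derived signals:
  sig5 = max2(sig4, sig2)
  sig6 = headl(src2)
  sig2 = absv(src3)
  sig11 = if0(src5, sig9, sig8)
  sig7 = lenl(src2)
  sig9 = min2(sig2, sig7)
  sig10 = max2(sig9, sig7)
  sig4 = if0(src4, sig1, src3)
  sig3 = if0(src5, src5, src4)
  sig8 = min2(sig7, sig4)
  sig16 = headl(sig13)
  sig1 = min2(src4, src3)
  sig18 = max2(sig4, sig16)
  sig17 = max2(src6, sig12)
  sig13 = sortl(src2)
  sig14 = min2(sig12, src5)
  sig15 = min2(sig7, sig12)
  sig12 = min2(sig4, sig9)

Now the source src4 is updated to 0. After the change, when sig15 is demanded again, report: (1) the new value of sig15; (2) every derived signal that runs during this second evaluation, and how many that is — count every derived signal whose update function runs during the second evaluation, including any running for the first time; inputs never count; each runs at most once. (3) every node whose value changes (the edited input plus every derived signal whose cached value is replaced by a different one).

Demanding sig15 again yields -9.
2 derived signals run: sig1, sig4.
The nodes whose values change: src4.
Note the branch switch — sig1 had no cache and runs now for the first time.

First demand of the output computes:
  sig2 = absv(-9) = 9
  sig4 = if0(src4=1 -> else branch src3) = -9
  sig7 = lenl([6, 6, 9]) = 3
  sig9 = min2(9, 3) = 3
  sig12 = min2(-9, 3) = -9
  sig15 = min2(3, -9) = -9

After the edit, cleaning proceeds:
  sig1: had never run; runs now, result -9.
  sig4: a read changed (src4 1->0) — executes, giving -9 — identical to its old value.
  sig12: dirty, but its reads are unchanged (sig4 unchanged, sig9 unchanged); cached -9 stands.
  sig15: dirty, but its reads are unchanged (sig7 unchanged, sig12 unchanged); cached -9 stands.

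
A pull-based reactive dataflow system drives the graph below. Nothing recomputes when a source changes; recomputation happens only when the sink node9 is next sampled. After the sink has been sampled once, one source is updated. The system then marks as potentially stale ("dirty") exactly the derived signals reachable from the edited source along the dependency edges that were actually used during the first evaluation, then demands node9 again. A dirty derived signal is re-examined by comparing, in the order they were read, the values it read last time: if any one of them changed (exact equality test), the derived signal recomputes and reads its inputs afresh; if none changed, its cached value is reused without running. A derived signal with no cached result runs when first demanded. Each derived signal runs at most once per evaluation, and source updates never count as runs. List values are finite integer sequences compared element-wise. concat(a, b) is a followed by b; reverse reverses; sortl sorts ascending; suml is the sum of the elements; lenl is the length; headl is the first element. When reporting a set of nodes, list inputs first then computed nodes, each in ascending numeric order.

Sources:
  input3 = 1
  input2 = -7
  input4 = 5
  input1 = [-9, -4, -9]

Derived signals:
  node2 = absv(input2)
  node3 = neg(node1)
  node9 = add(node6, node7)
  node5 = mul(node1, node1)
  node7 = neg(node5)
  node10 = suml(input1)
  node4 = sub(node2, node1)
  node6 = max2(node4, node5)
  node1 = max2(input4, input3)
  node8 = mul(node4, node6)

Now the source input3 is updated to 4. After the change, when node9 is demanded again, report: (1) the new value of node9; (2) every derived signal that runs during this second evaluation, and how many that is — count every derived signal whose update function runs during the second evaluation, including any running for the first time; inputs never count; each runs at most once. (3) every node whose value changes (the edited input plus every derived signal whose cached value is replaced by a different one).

New value of node9: 0.
Derived signals that run: node1 — 1 in total.
Values that change: input3.
Key observation: the change is absorbed at node1 — it re-runs but produces the same value, and the output's value is unchanged.

First evaluation (everything demanded from the output):
  node1 = max2(5, 1) = 5
  node2 = absv(-7) = 7
  node4 = sub(7, 5) = 2
  node5 = mul(5, 5) = 25
  node6 = max2(2, 25) = 25
  node7 = neg(25) = -25
  node9 = add(25, -25) = 0

Propagation after the edit:
  node1: runs — input3 1->4; result 5 (same value as before).
  node4: checked — values it read are unchanged (node2 unchanged, node1 unchanged); reused cached 2 without running.
  node5: checked — values it read are unchanged (node1 unchanged, node1 unchanged); reused cached 25 without running.
  node6: checked — values it read are unchanged (node4 unchanged, node5 unchanged); reused cached 25 without running.
  node7: checked — values it read are unchanged (node5 unchanged); reused cached -25 without running.
  node9: checked — values it read are unchanged (node6 unchanged, node7 unchanged); reused cached 0 without running.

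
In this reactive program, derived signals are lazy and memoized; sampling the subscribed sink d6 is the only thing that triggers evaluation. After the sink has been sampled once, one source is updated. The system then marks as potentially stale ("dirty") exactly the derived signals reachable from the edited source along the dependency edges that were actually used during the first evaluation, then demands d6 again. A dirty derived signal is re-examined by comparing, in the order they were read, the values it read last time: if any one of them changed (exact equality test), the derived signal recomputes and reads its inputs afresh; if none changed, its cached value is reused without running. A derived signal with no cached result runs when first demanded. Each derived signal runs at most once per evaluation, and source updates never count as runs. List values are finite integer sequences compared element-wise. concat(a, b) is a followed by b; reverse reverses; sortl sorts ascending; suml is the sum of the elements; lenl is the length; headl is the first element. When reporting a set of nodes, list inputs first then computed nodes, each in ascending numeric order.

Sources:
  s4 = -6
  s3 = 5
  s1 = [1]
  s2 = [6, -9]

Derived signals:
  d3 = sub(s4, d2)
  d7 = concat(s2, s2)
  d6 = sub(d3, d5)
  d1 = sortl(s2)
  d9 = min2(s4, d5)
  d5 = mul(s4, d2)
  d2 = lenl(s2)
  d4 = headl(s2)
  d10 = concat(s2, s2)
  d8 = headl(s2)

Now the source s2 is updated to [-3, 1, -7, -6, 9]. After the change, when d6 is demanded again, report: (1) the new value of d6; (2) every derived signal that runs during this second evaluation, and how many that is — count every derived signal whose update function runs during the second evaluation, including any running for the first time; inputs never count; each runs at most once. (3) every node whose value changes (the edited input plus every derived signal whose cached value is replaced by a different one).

Demanding d6 again yields 19.
4 derived signals run: d2, d3, d5, d6.
The nodes whose values change: s2, d2, d3, d5, d6.

First demand of the output computes:
  d2 = lenl([6, -9]) = 2
  d3 = sub(-6, 2) = -8
  d5 = mul(-6, 2) = -12
  d6 = sub(-8, -12) = 4

After the edit, cleaning proceeds:
  d2: a read changed (s2 [6, -9]->[-3, 1, -7, -6, 9]) — executes, giving 5.
  d3: a read changed (d2 2->5) — executes, giving -11.
  d5: a read changed (d2 2->5) — executes, giving -30.
  d6: a read changed (d3 -8->-11; d5 -12->-30) — executes, giving 19.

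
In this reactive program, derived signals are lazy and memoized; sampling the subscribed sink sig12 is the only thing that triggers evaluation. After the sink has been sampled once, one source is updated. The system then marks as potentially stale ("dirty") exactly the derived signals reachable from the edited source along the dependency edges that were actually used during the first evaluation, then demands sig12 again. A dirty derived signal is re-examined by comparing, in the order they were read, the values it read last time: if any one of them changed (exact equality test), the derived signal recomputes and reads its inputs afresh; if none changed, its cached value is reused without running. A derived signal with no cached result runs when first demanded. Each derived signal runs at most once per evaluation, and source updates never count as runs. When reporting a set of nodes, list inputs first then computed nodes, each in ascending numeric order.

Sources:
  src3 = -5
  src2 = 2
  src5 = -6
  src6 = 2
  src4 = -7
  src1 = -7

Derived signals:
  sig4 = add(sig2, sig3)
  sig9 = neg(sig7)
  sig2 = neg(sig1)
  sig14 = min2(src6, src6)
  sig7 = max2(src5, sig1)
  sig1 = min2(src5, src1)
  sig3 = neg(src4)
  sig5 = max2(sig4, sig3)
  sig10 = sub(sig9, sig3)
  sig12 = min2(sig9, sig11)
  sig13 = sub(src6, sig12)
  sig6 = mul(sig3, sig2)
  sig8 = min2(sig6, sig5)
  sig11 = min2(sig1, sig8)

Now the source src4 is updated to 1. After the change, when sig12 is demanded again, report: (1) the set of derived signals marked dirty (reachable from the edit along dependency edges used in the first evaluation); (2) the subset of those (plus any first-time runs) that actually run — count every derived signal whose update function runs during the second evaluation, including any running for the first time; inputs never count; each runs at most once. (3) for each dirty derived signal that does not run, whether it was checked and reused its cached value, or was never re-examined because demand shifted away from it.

First demand of the output computes:
  sig1 = min2(-6, -7) = -7
  sig2 = neg(-7) = 7
  sig3 = neg(-7) = 7
  sig4 = add(7, 7) = 14
  sig5 = max2(14, 7) = 14
  sig6 = mul(7, 7) = 49
  sig7 = max2(-6, -7) = -6
  sig8 = min2(49, 14) = 14
  sig9 = neg(-6) = 6
  sig11 = min2(-7, 14) = -7
  sig12 = min2(6, -7) = -7

After the edit, cleaning proceeds:
  sig3: a read changed (src4 -7->1) — executes, giving -1.
  sig4: a read changed (sig3 7->-1) — executes, giving 6.
  sig5: a read changed (sig4 14->6; sig3 7->-1) — executes, giving 6.
  sig6: a read changed (sig3 7->-1) — executes, giving -7.
  sig8: a read changed (sig6 49->-7; sig5 14->6) — executes, giving -7.
  sig11: a read changed (sig8 14->-7) — executes, giving -7 — identical to its old value.
  sig12: dirty, but its reads are unchanged (sig9 unchanged, sig11 unchanged); cached -7 stands.

Note the absorption at sig11: it re-runs yet its value is the same, leaving the output's value untouched.

The edit dirties: sig3, sig4, sig5, sig6, sig8, sig11, sig12.
6 derived signals run: sig3, sig4, sig5, sig6, sig8, sig11.
Cache hits after checking: sig12.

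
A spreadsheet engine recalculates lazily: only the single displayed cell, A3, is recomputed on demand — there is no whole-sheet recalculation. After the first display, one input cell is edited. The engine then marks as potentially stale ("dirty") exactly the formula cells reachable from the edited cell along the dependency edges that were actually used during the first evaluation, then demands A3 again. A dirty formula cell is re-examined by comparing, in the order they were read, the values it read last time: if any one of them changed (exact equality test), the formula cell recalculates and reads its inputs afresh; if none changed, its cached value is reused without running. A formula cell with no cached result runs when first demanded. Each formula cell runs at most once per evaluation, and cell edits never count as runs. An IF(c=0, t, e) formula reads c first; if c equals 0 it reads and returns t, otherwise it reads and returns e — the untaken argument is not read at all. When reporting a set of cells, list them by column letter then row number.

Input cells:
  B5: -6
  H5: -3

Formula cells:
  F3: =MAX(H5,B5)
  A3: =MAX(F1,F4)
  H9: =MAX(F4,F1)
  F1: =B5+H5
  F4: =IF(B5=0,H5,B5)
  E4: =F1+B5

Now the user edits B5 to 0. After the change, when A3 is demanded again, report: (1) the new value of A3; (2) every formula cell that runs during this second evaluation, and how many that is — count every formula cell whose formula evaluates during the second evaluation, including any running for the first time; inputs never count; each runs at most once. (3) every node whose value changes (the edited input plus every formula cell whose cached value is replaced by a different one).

New value of A3: -3.
Formula cells that run: A3, F1, F4 — 3 in total.
Values that change: A3, B5, F1, F4.

First evaluation (everything demanded from the output):
  F1 = -6 + -3 = -9
  F4 = IF(B5=0: B5=-6 -> else branch B5) = -6
  A3 = MAX(-9, -6) = -6

Propagation after the edit:
  F1: runs — B5 -6->0; result -3.
  F4: runs — B5 -6->0; B5 -6->0; result -3.
  A3: runs — F1 -9->-3; F4 -6->-3; result -3.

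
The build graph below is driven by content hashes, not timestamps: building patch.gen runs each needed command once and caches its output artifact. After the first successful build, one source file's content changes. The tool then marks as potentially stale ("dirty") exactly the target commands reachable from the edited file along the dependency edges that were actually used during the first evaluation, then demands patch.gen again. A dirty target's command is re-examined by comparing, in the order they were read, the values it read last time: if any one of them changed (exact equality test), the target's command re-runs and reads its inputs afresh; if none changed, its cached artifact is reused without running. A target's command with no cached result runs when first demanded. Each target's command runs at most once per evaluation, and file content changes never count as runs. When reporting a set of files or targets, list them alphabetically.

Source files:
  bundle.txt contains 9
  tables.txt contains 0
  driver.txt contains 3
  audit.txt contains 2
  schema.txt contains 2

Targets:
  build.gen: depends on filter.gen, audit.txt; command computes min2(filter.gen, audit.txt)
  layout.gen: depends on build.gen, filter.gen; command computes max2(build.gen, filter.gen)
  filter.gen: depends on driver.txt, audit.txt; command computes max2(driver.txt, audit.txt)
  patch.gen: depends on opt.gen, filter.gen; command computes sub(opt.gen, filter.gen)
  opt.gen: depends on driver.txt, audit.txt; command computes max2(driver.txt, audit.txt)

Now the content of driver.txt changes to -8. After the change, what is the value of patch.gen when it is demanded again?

Initial pass — values computed on the first demand:
  filter.gen = max2(3, 2) = 3
  opt.gen = max2(3, 2) = 3
  patch.gen = sub(3, 3) = 0

Second demand — change propagation:
  filter.gen: re-runs because driver.txt 3->-8; new result 2.
  opt.gen: re-runs because driver.txt 3->-8; new result 2.
  patch.gen: re-runs because opt.gen 3->2; filter.gen 3->2; new result 0 (unchanged).

patch.gen now evaluates to 0.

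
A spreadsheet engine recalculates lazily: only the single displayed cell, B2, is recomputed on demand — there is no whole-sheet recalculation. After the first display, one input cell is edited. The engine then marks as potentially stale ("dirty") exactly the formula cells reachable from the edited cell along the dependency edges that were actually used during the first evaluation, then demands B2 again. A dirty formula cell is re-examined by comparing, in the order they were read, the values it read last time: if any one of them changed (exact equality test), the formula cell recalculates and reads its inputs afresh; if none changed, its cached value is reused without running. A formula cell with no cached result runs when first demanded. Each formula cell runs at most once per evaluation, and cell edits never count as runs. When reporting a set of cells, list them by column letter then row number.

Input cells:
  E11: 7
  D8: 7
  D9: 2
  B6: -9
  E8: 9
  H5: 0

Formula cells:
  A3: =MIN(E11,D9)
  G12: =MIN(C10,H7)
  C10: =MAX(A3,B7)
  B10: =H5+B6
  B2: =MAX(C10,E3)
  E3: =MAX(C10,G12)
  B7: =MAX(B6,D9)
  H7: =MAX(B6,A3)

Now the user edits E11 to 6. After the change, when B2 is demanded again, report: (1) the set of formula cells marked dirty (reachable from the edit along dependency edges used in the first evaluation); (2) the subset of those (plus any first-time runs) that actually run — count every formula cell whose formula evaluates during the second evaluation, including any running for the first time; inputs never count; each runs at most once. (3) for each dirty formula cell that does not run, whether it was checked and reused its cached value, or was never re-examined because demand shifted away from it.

Marked dirty: A3, B2, C10, E3, G12, H7.
Formula cells that run: A3 — 1 in total.
Checked but reused from cache: B2, C10, E3, G12, H7.
Key observation: the change is absorbed at A3 — it re-runs but produces the same value, and the output's value is unchanged.

First evaluation (everything demanded from the output):
  A3 = MIN(7, 2) = 2
  B7 = MAX(-9, 2) = 2
  C10 = MAX(2, 2) = 2
  H7 = MAX(-9, 2) = 2
  G12 = MIN(2, 2) = 2
  E3 = MAX(2, 2) = 2
  B2 = MAX(2, 2) = 2

Propagation after the edit:
  A3: runs — E11 7->6; result 2 (same value as before).
  C10: checked — values it read are unchanged (A3 unchanged, B7 unchanged); reused cached 2 without running.
  H7: checked — values it read are unchanged (B6 unchanged, A3 unchanged); reused cached 2 without running.
  G12: checked — values it read are unchanged (C10 unchanged, H7 unchanged); reused cached 2 without running.
  E3: checked — values it read are unchanged (C10 unchanged, G12 unchanged); reused cached 2 without running.
  B2: checked — values it read are unchanged (C10 unchanged, E3 unchanged); reused cached 2 without running.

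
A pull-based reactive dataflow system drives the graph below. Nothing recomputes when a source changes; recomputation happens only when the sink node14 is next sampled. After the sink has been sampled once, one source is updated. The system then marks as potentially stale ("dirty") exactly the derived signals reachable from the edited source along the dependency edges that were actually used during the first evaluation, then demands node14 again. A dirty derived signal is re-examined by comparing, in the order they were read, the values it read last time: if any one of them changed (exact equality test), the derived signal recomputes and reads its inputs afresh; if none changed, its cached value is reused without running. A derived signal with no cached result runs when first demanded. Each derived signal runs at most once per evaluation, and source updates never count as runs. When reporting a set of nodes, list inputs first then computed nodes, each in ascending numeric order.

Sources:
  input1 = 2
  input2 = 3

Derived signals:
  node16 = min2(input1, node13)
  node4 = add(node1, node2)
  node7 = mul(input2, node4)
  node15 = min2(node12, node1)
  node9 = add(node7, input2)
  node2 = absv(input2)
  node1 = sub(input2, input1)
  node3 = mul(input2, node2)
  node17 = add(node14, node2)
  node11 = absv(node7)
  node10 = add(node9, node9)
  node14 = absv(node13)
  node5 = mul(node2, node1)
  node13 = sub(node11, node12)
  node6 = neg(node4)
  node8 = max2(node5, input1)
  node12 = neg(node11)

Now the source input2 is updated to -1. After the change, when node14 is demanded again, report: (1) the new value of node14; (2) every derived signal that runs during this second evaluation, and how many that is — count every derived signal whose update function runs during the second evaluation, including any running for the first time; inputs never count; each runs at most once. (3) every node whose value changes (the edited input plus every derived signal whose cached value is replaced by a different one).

First evaluation (everything demanded from the output):
  node1 = sub(3, 2) = 1
  node2 = absv(3) = 3
  node4 = add(1, 3) = 4
  node7 = mul(3, 4) = 12
  node11 = absv(12) = 12
  node12 = neg(12) = -12
  node13 = sub(12, -12) = 24
  node14 = absv(24) = 24

Propagation after the edit:
  node1: runs — input2 3->-1; result -3.
  node2: runs — input2 3->-1; result 1.
  node4: runs — node1 1->-3; node2 3->1; result -2.
  node7: runs — input2 3->-1; node4 4->-2; result 2.
  node11: runs — node7 12->2; result 2.
  node12: runs — node11 12->2; result -2.
  node13: runs — node11 12->2; node12 -12->-2; result 4.
  node14: runs — node13 24->4; result 4.

New value of node14: 4.
Derived signals that run: node1, node2, node4, node7, node11, node12, node13, node14 — 8 in total.
Values that change: input2, node1, node2, node4, node7, node11, node12, node13, node14.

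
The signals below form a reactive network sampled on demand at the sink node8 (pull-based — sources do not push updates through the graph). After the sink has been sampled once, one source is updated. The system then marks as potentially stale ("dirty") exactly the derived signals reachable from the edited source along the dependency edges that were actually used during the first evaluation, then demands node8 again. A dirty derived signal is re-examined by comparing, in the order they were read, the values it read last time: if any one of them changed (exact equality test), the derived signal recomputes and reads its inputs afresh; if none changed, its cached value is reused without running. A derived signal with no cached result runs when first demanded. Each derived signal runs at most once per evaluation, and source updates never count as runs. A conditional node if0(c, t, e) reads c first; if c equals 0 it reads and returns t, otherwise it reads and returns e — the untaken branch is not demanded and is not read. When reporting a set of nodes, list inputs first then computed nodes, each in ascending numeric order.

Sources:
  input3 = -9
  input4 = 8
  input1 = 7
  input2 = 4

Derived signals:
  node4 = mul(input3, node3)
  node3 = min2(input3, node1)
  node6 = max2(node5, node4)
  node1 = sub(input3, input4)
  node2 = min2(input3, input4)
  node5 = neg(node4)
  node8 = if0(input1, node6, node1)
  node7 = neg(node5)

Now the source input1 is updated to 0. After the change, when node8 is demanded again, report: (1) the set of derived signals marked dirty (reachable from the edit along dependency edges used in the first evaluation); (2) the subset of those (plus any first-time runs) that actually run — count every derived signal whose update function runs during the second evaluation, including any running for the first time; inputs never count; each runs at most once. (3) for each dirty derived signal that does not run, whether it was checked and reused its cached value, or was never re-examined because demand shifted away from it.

Initial pass — values computed on the first demand:
  node1 = sub(-9, 8) = -17
  node8 = if0(input1=7 -> else branch node1) = -17

Second demand — change propagation:
  node3: newly demanded (no cache) — executes and yields -17.
  node4: newly demanded (no cache) — executes and yields 153.
  node5: newly demanded (no cache) — executes and yields -153.
  node6: newly demanded (no cache) — executes and yields 153.
  node8: re-runs because input1 7->0; new result 153.

The important point: the flipped condition pulls in fresh nodes; node3, node4, node5, node6 run for the first time.

Dirty set: node8.
Run set: node3, node4, node5, node6, node8 (5 run).
All dirty derived signals ended up running.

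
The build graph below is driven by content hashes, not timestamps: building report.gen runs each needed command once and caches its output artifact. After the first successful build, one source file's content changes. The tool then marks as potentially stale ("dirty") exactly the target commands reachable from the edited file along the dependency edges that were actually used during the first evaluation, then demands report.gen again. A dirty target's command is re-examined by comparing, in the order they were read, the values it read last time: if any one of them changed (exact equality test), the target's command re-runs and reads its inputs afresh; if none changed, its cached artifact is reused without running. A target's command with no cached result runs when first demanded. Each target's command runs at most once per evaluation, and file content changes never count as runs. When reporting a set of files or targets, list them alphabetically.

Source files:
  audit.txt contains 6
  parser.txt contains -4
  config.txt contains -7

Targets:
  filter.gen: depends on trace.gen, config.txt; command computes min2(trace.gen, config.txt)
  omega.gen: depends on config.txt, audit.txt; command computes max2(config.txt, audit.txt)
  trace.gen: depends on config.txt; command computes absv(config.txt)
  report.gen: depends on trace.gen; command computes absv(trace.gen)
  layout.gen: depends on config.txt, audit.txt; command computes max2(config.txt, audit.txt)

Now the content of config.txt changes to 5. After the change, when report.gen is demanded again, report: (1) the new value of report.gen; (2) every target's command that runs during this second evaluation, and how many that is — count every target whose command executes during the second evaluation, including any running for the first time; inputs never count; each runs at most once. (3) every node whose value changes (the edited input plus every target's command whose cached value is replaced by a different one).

report.gen now evaluates to 5.
Run set: report.gen, trace.gen (2 run).
Changed values: config.txt, report.gen, trace.gen.

Initial pass — values computed on the first demand:
  trace.gen = absv(-7) = 7
  report.gen = absv(7) = 7

Second demand — change propagation:
  trace.gen: re-runs because config.txt -7->5; new result 5.
  report.gen: re-runs because trace.gen 7->5; new result 5.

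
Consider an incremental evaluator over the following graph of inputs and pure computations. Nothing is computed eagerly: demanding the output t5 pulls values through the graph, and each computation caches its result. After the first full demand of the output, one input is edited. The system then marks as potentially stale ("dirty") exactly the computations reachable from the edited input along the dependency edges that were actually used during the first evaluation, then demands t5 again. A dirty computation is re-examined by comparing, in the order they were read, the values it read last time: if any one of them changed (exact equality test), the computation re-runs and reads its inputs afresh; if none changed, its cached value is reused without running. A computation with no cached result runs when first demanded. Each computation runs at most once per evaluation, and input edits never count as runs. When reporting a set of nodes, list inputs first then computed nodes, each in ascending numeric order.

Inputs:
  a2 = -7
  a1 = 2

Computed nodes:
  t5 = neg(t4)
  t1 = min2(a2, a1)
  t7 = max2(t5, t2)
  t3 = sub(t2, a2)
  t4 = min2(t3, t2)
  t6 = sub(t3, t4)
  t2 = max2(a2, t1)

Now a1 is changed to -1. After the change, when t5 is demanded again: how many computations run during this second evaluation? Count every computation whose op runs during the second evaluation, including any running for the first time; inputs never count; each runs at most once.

Run set: t1 (1 run).
The important point: t1 recomputes to an identical value, and the output ends up unchanged.

Initial pass — values computed on the first demand:
  t1 = min2(-7, 2) = -7
  t2 = max2(-7, -7) = -7
  t3 = sub(-7, -7) = 0
  t4 = min2(0, -7) = -7
  t5 = neg(-7) = 7

Second demand — change propagation:
  t1: re-runs because a1 2->-1; new result -7 (unchanged).
  t2: re-examined; everything it read last time is the same (a2 unchanged, t1 unchanged) — cache -7 kept, no run.
  t3: re-examined; everything it read last time is the same (t2 unchanged, a2 unchanged) — cache 0 kept, no run.
  t4: re-examined; everything it read last time is the same (t3 unchanged, t2 unchanged) — cache -7 kept, no run.
  t5: re-examined; everything it read last time is the same (t4 unchanged) — cache 7 kept, no run.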